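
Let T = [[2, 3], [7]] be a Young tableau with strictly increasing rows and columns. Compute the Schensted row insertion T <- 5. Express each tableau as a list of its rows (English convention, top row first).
5 is larger than every entry of row 1, so it is appended to row 1. The new tableau is [[2, 3, 5], [7]].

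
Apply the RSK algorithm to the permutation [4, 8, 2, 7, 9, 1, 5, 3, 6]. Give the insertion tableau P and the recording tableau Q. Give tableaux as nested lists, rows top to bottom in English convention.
Insert each entry of the permutation into P by Schensted row insertion, recording in Q the position of each new cell.

Insert 4: appended to row 1. P = [[4]].
Insert 8: appended to row 1. P = [[4, 8]].
Insert 2: 2 bumps 4 from row 1; 4 starts row 2. P = [[2, 8], [4]].
Insert 7: 7 bumps 8 from row 1; 8 appends to row 2. P = [[2, 7], [4, 8]].
Insert 9: appended to row 1. P = [[2, 7, 9], [4, 8]].
Insert 1: 1 bumps 2 from row 1; 2 bumps 4 from row 2; 4 starts row 3. P = [[1, 7, 9], [2, 8], [4]].
Insert 5: 5 bumps 7 from row 1; 7 bumps 8 from row 2; 8 appends to row 3. P = [[1, 5, 9], [2, 7], [4, 8]].
Insert 3: 3 bumps 5 from row 1; 5 bumps 7 from row 2; 7 bumps 8 from row 3; 8 starts row 4. P = [[1, 3, 9], [2, 5], [4, 7], [8]].
Insert 6: 6 bumps 9 from row 1; 9 appends to row 2. P = [[1, 3, 6], [2, 5, 9], [4, 7], [8]].

So P = [[1, 3, 6], [2, 5, 9], [4, 7], [8]], Q = [[1, 2, 5], [3, 4, 9], [6, 7], [8]].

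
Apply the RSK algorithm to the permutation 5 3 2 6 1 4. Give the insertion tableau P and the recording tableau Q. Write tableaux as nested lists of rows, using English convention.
P = [[1, 4], [2, 6], [3], [5]], Q = [[1, 4], [2, 6], [3], [5]]

Insert each entry of the permutation into P by Schensted row insertion, recording in Q the position of each new cell.

Insert 5: appended to row 1. P = [[5]], Q = [[1]].
Insert 3: 3 bumps 5 from row 1; 5 starts row 2. P = [[3], [5]], Q = [[1], [2]].
Insert 2: 2 bumps 3 from row 1; 3 bumps 5 from row 2; 5 starts row 3. P = [[2], [3], [5]], Q = [[1], [2], [3]].
Insert 6: appended to row 1. P = [[2, 6], [3], [5]], Q = [[1, 4], [2], [3]].
Insert 1: 1 bumps 2 from row 1; 2 bumps 3 from row 2; 3 bumps 5 from row 3; 5 starts row 4. P = [[1, 6], [2], [3], [5]], Q = [[1, 4], [2], [3], [5]].
Insert 4: 4 bumps 6 from row 1; 6 appends to row 2. P = [[1, 4], [2, 6], [3], [5]], Q = [[1, 4], [2, 6], [3], [5]].

So P = [[1, 4], [2, 6], [3], [5]], Q = [[1, 4], [2, 6], [3], [5]].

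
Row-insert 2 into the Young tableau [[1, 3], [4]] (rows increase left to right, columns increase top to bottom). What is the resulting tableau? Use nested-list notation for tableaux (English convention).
[[1, 2], [3], [4]]

In row 1, 2 replaces 3 (the leftmost entry greater than 2); 3 is bumped to row 2. In row 2, 3 replaces 4 (the leftmost entry greater than 3); 4 is bumped to row 3. 4 starts a new row 3. The new tableau is [[1, 2], [3], [4]].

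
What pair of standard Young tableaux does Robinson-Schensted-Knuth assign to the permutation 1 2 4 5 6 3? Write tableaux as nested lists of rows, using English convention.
P = [[1, 2, 3, 5, 6], [4]], Q = [[1, 2, 3, 4, 5], [6]]

Insert each entry of the permutation into P by Schensted row insertion, recording in Q the position of each new cell.

Insert 1: appended to row 1. P = [[1]], Q = [[1]].
Insert 2: appended to row 1. P = [[1, 2]], Q = [[1, 2]].
Insert 4: appended to row 1. P = [[1, 2, 4]], Q = [[1, 2, 3]].
Insert 5: appended to row 1. P = [[1, 2, 4, 5]], Q = [[1, 2, 3, 4]].
Insert 6: appended to row 1. P = [[1, 2, 4, 5, 6]], Q = [[1, 2, 3, 4, 5]].
Insert 3: 3 bumps 4 from row 1; 4 starts row 2. P = [[1, 2, 3, 5, 6], [4]], Q = [[1, 2, 3, 4, 5], [6]].

So P = [[1, 2, 3, 5, 6], [4]], Q = [[1, 2, 3, 4, 5], [6]].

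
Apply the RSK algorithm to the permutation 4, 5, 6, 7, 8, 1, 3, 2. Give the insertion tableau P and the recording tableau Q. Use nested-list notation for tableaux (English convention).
Insert each entry of the permutation into P by Schensted row insertion, recording in Q the position of each new cell.

Insert 4: appended to row 1. P = [[4]].
Insert 5: appended to row 1. P = [[4, 5]].
Insert 6: appended to row 1. P = [[4, 5, 6]].
Insert 7: appended to row 1. P = [[4, 5, 6, 7]].
Insert 8: appended to row 1. P = [[4, 5, 6, 7, 8]].
Insert 1: 1 bumps 4 from row 1; 4 starts row 2. P = [[1, 5, 6, 7, 8], [4]].
Insert 3: 3 bumps 5 from row 1; 5 appends to row 2. P = [[1, 3, 6, 7, 8], [4, 5]].
Insert 2: 2 bumps 3 from row 1; 3 bumps 4 from row 2; 4 starts row 3. P = [[1, 2, 6, 7, 8], [3, 5], [4]].

So P = [[1, 2, 6, 7, 8], [3, 5], [4]], Q = [[1, 2, 3, 4, 5], [6, 7], [8]].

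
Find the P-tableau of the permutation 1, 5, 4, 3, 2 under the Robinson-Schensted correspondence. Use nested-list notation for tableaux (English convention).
After inserting 1: P = [[1]].
After inserting 5: P = [[1, 5]].
After inserting 4: P = [[1, 4], [5]].
After inserting 3: P = [[1, 3], [4], [5]].
After inserting 2: P = [[1, 2], [3], [4], [5]].

So P = [[1, 2], [3], [4], [5]].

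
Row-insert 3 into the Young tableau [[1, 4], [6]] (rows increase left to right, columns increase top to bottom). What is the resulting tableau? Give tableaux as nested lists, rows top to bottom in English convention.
In row 1, 3 replaces 4 (the leftmost entry greater than 3); 4 is bumped to row 2. In row 2, 4 replaces 6 (the leftmost entry greater than 4); 6 is bumped to row 3. 6 starts a new row 3. The new tableau is [[1, 3], [4], [6]].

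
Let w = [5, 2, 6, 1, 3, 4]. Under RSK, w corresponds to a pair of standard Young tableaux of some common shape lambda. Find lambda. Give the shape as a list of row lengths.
[3, 2, 1]

Row-insert each entry into an empty tableau.

After inserting 5: P = [[5]].
After inserting 2: P = [[2], [5]].
After inserting 6: P = [[2, 6], [5]].
After inserting 1: P = [[1, 6], [2], [5]].
After inserting 3: P = [[1, 3], [2, 6], [5]].
After inserting 4: P = [[1, 3, 4], [2, 6], [5]].

The final insertion tableau P = [[1, 3, 4], [2, 6], [5]] has shape [3, 2, 1].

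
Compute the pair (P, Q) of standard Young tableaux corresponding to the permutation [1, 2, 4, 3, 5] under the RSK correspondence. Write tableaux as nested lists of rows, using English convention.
P = [[1, 2, 3, 5], [4]], Q = [[1, 2, 3, 5], [4]]

Insert each entry of the permutation into P by Schensted row insertion, recording in Q the position of each new cell.

Insert 1: appended to row 1. P = [[1]].
Insert 2: appended to row 1. P = [[1, 2]].
Insert 4: appended to row 1. P = [[1, 2, 4]].
Insert 3: 3 bumps 4 from row 1; 4 starts row 2. P = [[1, 2, 3], [4]].
Insert 5: appended to row 1. P = [[1, 2, 3, 5], [4]].

So P = [[1, 2, 3, 5], [4]], Q = [[1, 2, 3, 5], [4]].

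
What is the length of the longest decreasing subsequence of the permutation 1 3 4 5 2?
2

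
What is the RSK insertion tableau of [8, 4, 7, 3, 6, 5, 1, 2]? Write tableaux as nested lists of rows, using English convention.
P = [[1, 2], [3, 5], [4, 6], [7], [8]]

Insert 8: appended to row 1. P = [[8]].
Insert 4: 4 bumps 8 from row 1; 8 starts row 2. P = [[4], [8]].
Insert 7: appended to row 1. P = [[4, 7], [8]].
Insert 3: 3 bumps 4 from row 1; 4 bumps 8 from row 2; 8 starts row 3. P = [[3, 7], [4], [8]].
Insert 6: 6 bumps 7 from row 1; 7 appends to row 2. P = [[3, 6], [4, 7], [8]].
Insert 5: 5 bumps 6 from row 1; 6 bumps 7 from row 2; 7 bumps 8 from row 3; 8 starts row 4. P = [[3, 5], [4, 6], [7], [8]].
Insert 1: 1 bumps 3 from row 1; 3 bumps 4 from row 2; 4 bumps 7 from row 3; 7 bumps 8 from row 4; 8 starts row 5. P = [[1, 5], [3, 6], [4], [7], [8]].
Insert 2: 2 bumps 5 from row 1; 5 bumps 6 from row 2; 6 appends to row 3. P = [[1, 2], [3, 5], [4, 6], [7], [8]].

So P = [[1, 2], [3, 5], [4, 6], [7], [8]].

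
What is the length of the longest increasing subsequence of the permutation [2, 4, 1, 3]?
2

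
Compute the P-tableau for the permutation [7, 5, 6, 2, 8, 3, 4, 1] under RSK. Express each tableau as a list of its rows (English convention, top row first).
P = [[1, 3, 4], [2, 6, 8], [5], [7]]

Insert 7: appended to row 1. P = [[7]].
Insert 5: 5 bumps 7 from row 1; 7 starts row 2. P = [[5], [7]].
Insert 6: appended to row 1. P = [[5, 6], [7]].
Insert 2: 2 bumps 5 from row 1; 5 bumps 7 from row 2; 7 starts row 3. P = [[2, 6], [5], [7]].
Insert 8: appended to row 1. P = [[2, 6, 8], [5], [7]].
Insert 3: 3 bumps 6 from row 1; 6 appends to row 2. P = [[2, 3, 8], [5, 6], [7]].
Insert 4: 4 bumps 8 from row 1; 8 appends to row 2. P = [[2, 3, 4], [5, 6, 8], [7]].
Insert 1: 1 bumps 2 from row 1; 2 bumps 5 from row 2; 5 bumps 7 from row 3; 7 starts row 4. P = [[1, 3, 4], [2, 6, 8], [5], [7]].

So P = [[1, 3, 4], [2, 6, 8], [5], [7]].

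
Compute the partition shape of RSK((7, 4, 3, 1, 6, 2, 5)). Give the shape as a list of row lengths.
Row-insert each entry into an empty tableau.

After inserting 7: P = [[7]].
After inserting 4: P = [[4], [7]].
After inserting 3: P = [[3], [4], [7]].
After inserting 1: P = [[1], [3], [4], [7]].
After inserting 6: P = [[1, 6], [3], [4], [7]].
After inserting 2: P = [[1, 2], [3, 6], [4], [7]].
After inserting 5: P = [[1, 2, 5], [3, 6], [4], [7]].

The final insertion tableau P = [[1, 2, 5], [3, 6], [4], [7]] has shape [3, 2, 1, 1].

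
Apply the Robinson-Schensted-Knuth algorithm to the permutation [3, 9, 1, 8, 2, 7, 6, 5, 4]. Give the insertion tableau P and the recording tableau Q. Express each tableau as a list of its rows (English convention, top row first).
P = [[1, 2, 4], [3, 5], [6], [7], [8], [9]], Q = [[1, 2, 6], [3, 4], [5], [7], [8], [9]]

Insert each entry of the permutation into P by Schensted row insertion, recording in Q the position of each new cell.

Insert 3: appended to row 1. P = [[3]], Q = [[1]].
Insert 9: appended to row 1. P = [[3, 9]], Q = [[1, 2]].
Insert 1: 1 bumps 3 from row 1; 3 starts row 2. P = [[1, 9], [3]], Q = [[1, 2], [3]].
Insert 8: 8 bumps 9 from row 1; 9 appends to row 2. P = [[1, 8], [3, 9]], Q = [[1, 2], [3, 4]].
Insert 2: 2 bumps 8 from row 1; 8 bumps 9 from row 2; 9 starts row 3. P = [[1, 2], [3, 8], [9]], Q = [[1, 2], [3, 4], [5]].
Insert 7: appended to row 1. P = [[1, 2, 7], [3, 8], [9]], Q = [[1, 2, 6], [3, 4], [5]].
Insert 6: 6 bumps 7 from row 1; 7 bumps 8 from row 2; 8 bumps 9 from row 3; 9 starts row 4. P = [[1, 2, 6], [3, 7], [8], [9]], Q = [[1, 2, 6], [3, 4], [5], [7]].
Insert 5: 5 bumps 6 from row 1; 6 bumps 7 from row 2; 7 bumps 8 from row 3; 8 bumps 9 from row 4; 9 starts row 5. P = [[1, 2, 5], [3, 6], [7], [8], [9]], Q = [[1, 2, 6], [3, 4], [5], [7], [8]].
Insert 4: 4 bumps 5 from row 1; 5 bumps 6 from row 2; 6 bumps 7 from row 3; 7 bumps 8 from row 4; 8 bumps 9 from row 5; 9 starts row 6. P = [[1, 2, 4], [3, 5], [6], [7], [8], [9]], Q = [[1, 2, 6], [3, 4], [5], [7], [8], [9]].

So P = [[1, 2, 4], [3, 5], [6], [7], [8], [9]], Q = [[1, 2, 6], [3, 4], [5], [7], [8], [9]].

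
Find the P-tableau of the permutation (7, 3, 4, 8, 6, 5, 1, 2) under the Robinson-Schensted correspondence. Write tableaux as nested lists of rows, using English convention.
Insert 7: appended to row 1. P = [[7]].
Insert 3: 3 bumps 7 from row 1; 7 starts row 2. P = [[3], [7]].
Insert 4: appended to row 1. P = [[3, 4], [7]].
Insert 8: appended to row 1. P = [[3, 4, 8], [7]].
Insert 6: 6 bumps 8 from row 1; 8 appends to row 2. P = [[3, 4, 6], [7, 8]].
Insert 5: 5 bumps 6 from row 1; 6 bumps 7 from row 2; 7 starts row 3. P = [[3, 4, 5], [6, 8], [7]].
Insert 1: 1 bumps 3 from row 1; 3 bumps 6 from row 2; 6 bumps 7 from row 3; 7 starts row 4. P = [[1, 4, 5], [3, 8], [6], [7]].
Insert 2: 2 bumps 4 from row 1; 4 bumps 8 from row 2; 8 appends to row 3. P = [[1, 2, 5], [3, 4], [6, 8], [7]].

So P = [[1, 2, 5], [3, 4], [6, 8], [7]].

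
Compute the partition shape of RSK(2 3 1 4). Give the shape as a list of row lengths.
Row-insert each entry into an empty tableau.

After inserting 2: P = [[2]].
After inserting 3: P = [[2, 3]].
After inserting 1: P = [[1, 3], [2]].
After inserting 4: P = [[1, 3, 4], [2]].

The final insertion tableau P = [[1, 3, 4], [2]] has shape [3, 1].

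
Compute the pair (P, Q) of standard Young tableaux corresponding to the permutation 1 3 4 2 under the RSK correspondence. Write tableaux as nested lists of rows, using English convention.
Insert each entry of the permutation into P by Schensted row insertion, recording in Q the position of each new cell.

Insert 1: appended to row 1. P = [[1]].
Insert 3: appended to row 1. P = [[1, 3]].
Insert 4: appended to row 1. P = [[1, 3, 4]].
Insert 2: 2 bumps 3 from row 1; 3 starts row 2. P = [[1, 2, 4], [3]].

So P = [[1, 2, 4], [3]], Q = [[1, 2, 3], [4]].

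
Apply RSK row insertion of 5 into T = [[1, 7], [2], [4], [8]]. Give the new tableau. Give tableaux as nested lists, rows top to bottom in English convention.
[[1, 5], [2, 7], [4], [8]]

In row 1, 5 replaces 7 (the leftmost entry greater than 5); 7 is bumped to row 2. 7 is appended to row 2. The new tableau is [[1, 5], [2, 7], [4], [8]].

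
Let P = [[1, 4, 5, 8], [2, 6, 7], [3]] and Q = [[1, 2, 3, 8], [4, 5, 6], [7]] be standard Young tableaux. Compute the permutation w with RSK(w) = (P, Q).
3 6 7 2 4 5 1 8

Reverse the RSK construction: for i from n down to 1, find the cell of Q containing i, remove the entry at that cell from P, and reverse-bump it up through P; the value ejected from row 1 is w(i).

Step i=8: Q has 8 at row 1, column 4; remove that cell from P, ejecting 8. So w(8) = 8. P is now [[1, 4, 5], [2, 6, 7], [3]].
Step i=7: Q has 7 at row 3, column 1; remove 3 from row 3 of P and reverse-bump: 3 enters row 2 and ejects 2; 2 enters row 1 and ejects 1. So w(7) = 1. P is now [[2, 4, 5], [3, 6, 7]].
Step i=6: Q has 6 at row 2, column 3; remove 7 from row 2 of P and reverse-bump: 7 enters row 1 and ejects 5. So w(6) = 5. P is now [[2, 4, 7], [3, 6]].
Step i=5: Q has 5 at row 2, column 2; remove 6 from row 2 of P and reverse-bump: 6 enters row 1 and ejects 4. So w(5) = 4. P is now [[2, 6, 7], [3]].
Step i=4: Q has 4 at row 2, column 1; remove 3 from row 2 of P and reverse-bump: 3 enters row 1 and ejects 2. So w(4) = 2. P is now [[3, 6, 7]].
Step i=3: Q has 3 at row 1, column 3; remove that cell from P, ejecting 7. So w(3) = 7. P is now [[3, 6]].
Step i=2: Q has 2 at row 1, column 2; remove that cell from P, ejecting 6. So w(2) = 6. P is now [[3]].
Step i=1: Q has 1 at row 1, column 1; remove that cell from P, ejecting 3. So w(1) = 3. P is now [].

So w = 3 6 7 2 4 5 1 8.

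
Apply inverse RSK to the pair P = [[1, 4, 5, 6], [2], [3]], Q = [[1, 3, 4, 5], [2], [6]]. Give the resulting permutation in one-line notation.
Reverse the RSK construction: for i from n down to 1, find the cell of Q containing i, remove the entry at that cell from P, and reverse-bump it up through P; the value ejected from row 1 is w(i).

Step i=6: Q has 6 at row 3, column 1; remove 3 from row 3 of P and reverse-bump: 3 enters row 2 and ejects 2; 2 enters row 1 and ejects 1. So w(6) = 1. P is now [[2, 4, 5, 6], [3]].
Step i=5: Q has 5 at row 1, column 4; remove that cell from P, ejecting 6. So w(5) = 6. P is now [[2, 4, 5], [3]].
Step i=4: Q has 4 at row 1, column 3; remove that cell from P, ejecting 5. So w(4) = 5. P is now [[2, 4], [3]].
Step i=3: Q has 3 at row 1, column 2; remove that cell from P, ejecting 4. So w(3) = 4. P is now [[2], [3]].
Step i=2: Q has 2 at row 2, column 1; remove 3 from row 2 of P and reverse-bump: 3 enters row 1 and ejects 2. So w(2) = 2. P is now [[3]].
Step i=1: Q has 1 at row 1, column 1; remove that cell from P, ejecting 3. So w(1) = 3. P is now [].

So w = 3 2 4 5 6 1.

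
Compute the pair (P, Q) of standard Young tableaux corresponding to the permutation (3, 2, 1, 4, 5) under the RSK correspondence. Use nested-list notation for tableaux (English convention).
Insert each entry of the permutation into P by Schensted row insertion, recording in Q the position of each new cell.

Insert 3: appended to row 1. P = [[3]].
Insert 2: 2 bumps 3 from row 1; 3 starts row 2. P = [[2], [3]].
Insert 1: 1 bumps 2 from row 1; 2 bumps 3 from row 2; 3 starts row 3. P = [[1], [2], [3]].
Insert 4: appended to row 1. P = [[1, 4], [2], [3]].
Insert 5: appended to row 1. P = [[1, 4, 5], [2], [3]].

So P = [[1, 4, 5], [2], [3]], Q = [[1, 4, 5], [2], [3]].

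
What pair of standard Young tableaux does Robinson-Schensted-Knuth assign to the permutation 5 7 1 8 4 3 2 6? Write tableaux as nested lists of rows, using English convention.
Insert each entry of the permutation into P by Schensted row insertion, recording in Q the position of each new cell.

Insert 5: appended to row 1. P = [[5]].
Insert 7: appended to row 1. P = [[5, 7]].
Insert 1: 1 bumps 5 from row 1; 5 starts row 2. P = [[1, 7], [5]].
Insert 8: appended to row 1. P = [[1, 7, 8], [5]].
Insert 4: 4 bumps 7 from row 1; 7 appends to row 2. P = [[1, 4, 8], [5, 7]].
Insert 3: 3 bumps 4 from row 1; 4 bumps 5 from row 2; 5 starts row 3. P = [[1, 3, 8], [4, 7], [5]].
Insert 2: 2 bumps 3 from row 1; 3 bumps 4 from row 2; 4 bumps 5 from row 3; 5 starts row 4. P = [[1, 2, 8], [3, 7], [4], [5]].
Insert 6: 6 bumps 8 from row 1; 8 appends to row 2. P = [[1, 2, 6], [3, 7, 8], [4], [5]].

So P = [[1, 2, 6], [3, 7, 8], [4], [5]], Q = [[1, 2, 4], [3, 5, 8], [6], [7]].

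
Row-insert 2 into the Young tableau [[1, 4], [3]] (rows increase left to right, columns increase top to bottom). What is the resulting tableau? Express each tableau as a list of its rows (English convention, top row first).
In row 1, 2 replaces 4 (the leftmost entry greater than 2); 4 is bumped to row 2. 4 is appended to row 2. The new tableau is [[1, 2], [3, 4]].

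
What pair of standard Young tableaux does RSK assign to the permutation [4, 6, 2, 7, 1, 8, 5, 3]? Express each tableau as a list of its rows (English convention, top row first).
Insert each entry of the permutation into P by Schensted row insertion, recording in Q the position of each new cell.

Insert 4: appended to row 1. P = [[4]], Q = [[1]].
Insert 6: appended to row 1. P = [[4, 6]], Q = [[1, 2]].
Insert 2: 2 bumps 4 from row 1; 4 starts row 2. P = [[2, 6], [4]], Q = [[1, 2], [3]].
Insert 7: appended to row 1. P = [[2, 6, 7], [4]], Q = [[1, 2, 4], [3]].
Insert 1: 1 bumps 2 from row 1; 2 bumps 4 from row 2; 4 starts row 3. P = [[1, 6, 7], [2], [4]], Q = [[1, 2, 4], [3], [5]].
Insert 8: appended to row 1. P = [[1, 6, 7, 8], [2], [4]], Q = [[1, 2, 4, 6], [3], [5]].
Insert 5: 5 bumps 6 from row 1; 6 appends to row 2. P = [[1, 5, 7, 8], [2, 6], [4]], Q = [[1, 2, 4, 6], [3, 7], [5]].
Insert 3: 3 bumps 5 from row 1; 5 bumps 6 from row 2; 6 appends to row 3. P = [[1, 3, 7, 8], [2, 5], [4, 6]], Q = [[1, 2, 4, 6], [3, 7], [5, 8]].

So P = [[1, 3, 7, 8], [2, 5], [4, 6]], Q = [[1, 2, 4, 6], [3, 7], [5, 8]].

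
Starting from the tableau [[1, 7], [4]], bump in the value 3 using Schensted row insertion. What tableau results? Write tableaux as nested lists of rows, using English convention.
[[1, 3], [4, 7]]

In row 1, 3 replaces 7 (the leftmost entry greater than 3); 7 is bumped to row 2. 7 is appended to row 2. The new tableau is [[1, 3], [4, 7]].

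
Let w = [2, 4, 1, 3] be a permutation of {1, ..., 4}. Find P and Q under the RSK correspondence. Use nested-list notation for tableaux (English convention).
Insert each entry of the permutation into P by Schensted row insertion, recording in Q the position of each new cell.

Insert 2: appended to row 1. P = [[2]].
Insert 4: appended to row 1. P = [[2, 4]].
Insert 1: 1 bumps 2 from row 1; 2 starts row 2. P = [[1, 4], [2]].
Insert 3: 3 bumps 4 from row 1; 4 appends to row 2. P = [[1, 3], [2, 4]].

So P = [[1, 3], [2, 4]], Q = [[1, 2], [3, 4]].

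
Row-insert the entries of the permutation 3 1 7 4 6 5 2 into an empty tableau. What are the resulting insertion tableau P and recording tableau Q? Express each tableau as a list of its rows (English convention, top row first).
Insert each entry of the permutation into P by Schensted row insertion, recording in Q the position of each new cell.

Insert 3: appended to row 1. P = [[3]].
Insert 1: 1 bumps 3 from row 1; 3 starts row 2. P = [[1], [3]].
Insert 7: appended to row 1. P = [[1, 7], [3]].
Insert 4: 4 bumps 7 from row 1; 7 appends to row 2. P = [[1, 4], [3, 7]].
Insert 6: appended to row 1. P = [[1, 4, 6], [3, 7]].
Insert 5: 5 bumps 6 from row 1; 6 bumps 7 from row 2; 7 starts row 3. P = [[1, 4, 5], [3, 6], [7]].
Insert 2: 2 bumps 4 from row 1; 4 bumps 6 from row 2; 6 bumps 7 from row 3; 7 starts row 4. P = [[1, 2, 5], [3, 4], [6], [7]].

So P = [[1, 2, 5], [3, 4], [6], [7]], Q = [[1, 3, 5], [2, 4], [6], [7]].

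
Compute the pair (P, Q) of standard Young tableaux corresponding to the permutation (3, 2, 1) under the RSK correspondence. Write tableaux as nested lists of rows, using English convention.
P = [[1], [2], [3]], Q = [[1], [2], [3]]

Insert each entry of the permutation into P by Schensted row insertion, recording in Q the position of each new cell.

Insert 3: appended to row 1. P = [[3]].
Insert 2: 2 bumps 3 from row 1; 3 starts row 2. P = [[2], [3]].
Insert 1: 1 bumps 2 from row 1; 2 bumps 3 from row 2; 3 starts row 3. P = [[1], [2], [3]].

So P = [[1], [2], [3]], Q = [[1], [2], [3]].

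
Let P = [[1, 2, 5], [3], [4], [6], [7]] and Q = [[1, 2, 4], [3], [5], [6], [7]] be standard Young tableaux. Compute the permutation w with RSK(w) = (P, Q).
1 7 4 6 5 3 2

Reverse the RSK construction: for i from n down to 1, find the cell of Q containing i, remove the entry at that cell from P, and reverse-bump it up through P; the value ejected from row 1 is w(i).

Step i=7: Q has 7 at row 5, column 1; remove 7 from row 5 of P and reverse-bump: 7 enters row 4 and ejects 6; 6 enters row 3 and ejects 4; 4 enters row 2 and ejects 3; 3 enters row 1 and ejects 2. So w(7) = 2. P is now [[1, 3, 5], [4], [6], [7]].
Step i=6: Q has 6 at row 4, column 1; remove 7 from row 4 of P and reverse-bump: 7 enters row 3 and ejects 6; 6 enters row 2 and ejects 4; 4 enters row 1 and ejects 3. So w(6) = 3. P is now [[1, 4, 5], [6], [7]].
Step i=5: Q has 5 at row 3, column 1; remove 7 from row 3 of P and reverse-bump: 7 enters row 2 and ejects 6; 6 enters row 1 and ejects 5. So w(5) = 5. P is now [[1, 4, 6], [7]].
Step i=4: Q has 4 at row 1, column 3; remove that cell from P, ejecting 6. So w(4) = 6. P is now [[1, 4], [7]].
Step i=3: Q has 3 at row 2, column 1; remove 7 from row 2 of P and reverse-bump: 7 enters row 1 and ejects 4. So w(3) = 4. P is now [[1, 7]].
Step i=2: Q has 2 at row 1, column 2; remove that cell from P, ejecting 7. So w(2) = 7. P is now [[1]].
Step i=1: Q has 1 at row 1, column 1; remove that cell from P, ejecting 1. So w(1) = 1. P is now [].

So w = 1 7 4 6 5 3 2.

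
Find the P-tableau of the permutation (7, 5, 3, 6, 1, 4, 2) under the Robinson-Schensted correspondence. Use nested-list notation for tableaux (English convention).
Insert 7: appended to row 1. P = [[7]].
Insert 5: 5 bumps 7 from row 1; 7 starts row 2. P = [[5], [7]].
Insert 3: 3 bumps 5 from row 1; 5 bumps 7 from row 2; 7 starts row 3. P = [[3], [5], [7]].
Insert 6: appended to row 1. P = [[3, 6], [5], [7]].
Insert 1: 1 bumps 3 from row 1; 3 bumps 5 from row 2; 5 bumps 7 from row 3; 7 starts row 4. P = [[1, 6], [3], [5], [7]].
Insert 4: 4 bumps 6 from row 1; 6 appends to row 2. P = [[1, 4], [3, 6], [5], [7]].
Insert 2: 2 bumps 4 from row 1; 4 bumps 6 from row 2; 6 appends to row 3. P = [[1, 2], [3, 4], [5, 6], [7]].

So P = [[1, 2], [3, 4], [5, 6], [7]].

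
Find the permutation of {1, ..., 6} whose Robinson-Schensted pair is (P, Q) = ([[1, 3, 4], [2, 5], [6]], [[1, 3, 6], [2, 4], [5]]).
Reverse the RSK construction: for i from n down to 1, find the cell of Q containing i, remove the entry at that cell from P, and reverse-bump it up through P; the value ejected from row 1 is w(i).

Step i=6: Q has 6 at row 1, column 3; remove that cell from P, ejecting 4. So w(6) = 4. P is now [[1, 3], [2, 5], [6]].
Step i=5: Q has 5 at row 3, column 1; remove 6 from row 3 of P and reverse-bump: 6 enters row 2 and ejects 5; 5 enters row 1 and ejects 3. So w(5) = 3. P is now [[1, 5], [2, 6]].
Step i=4: Q has 4 at row 2, column 2; remove 6 from row 2 of P and reverse-bump: 6 enters row 1 and ejects 5. So w(4) = 5. P is now [[1, 6], [2]].
Step i=3: Q has 3 at row 1, column 2; remove that cell from P, ejecting 6. So w(3) = 6. P is now [[1], [2]].
Step i=2: Q has 2 at row 2, column 1; remove 2 from row 2 of P and reverse-bump: 2 enters row 1 and ejects 1. So w(2) = 1. P is now [[2]].
Step i=1: Q has 1 at row 1, column 1; remove that cell from P, ejecting 2. So w(1) = 2. P is now [].

So w = 2 1 6 5 3 4.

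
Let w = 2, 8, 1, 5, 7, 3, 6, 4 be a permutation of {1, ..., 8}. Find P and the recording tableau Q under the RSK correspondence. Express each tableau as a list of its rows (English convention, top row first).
Insert each entry of the permutation into P by Schensted row insertion, recording in Q the position of each new cell.

Insert 2: appended to row 1. P = [[2]].
Insert 8: appended to row 1. P = [[2, 8]].
Insert 1: 1 bumps 2 from row 1; 2 starts row 2. P = [[1, 8], [2]].
Insert 5: 5 bumps 8 from row 1; 8 appends to row 2. P = [[1, 5], [2, 8]].
Insert 7: appended to row 1. P = [[1, 5, 7], [2, 8]].
Insert 3: 3 bumps 5 from row 1; 5 bumps 8 from row 2; 8 starts row 3. P = [[1, 3, 7], [2, 5], [8]].
Insert 6: 6 bumps 7 from row 1; 7 appends to row 2. P = [[1, 3, 6], [2, 5, 7], [8]].
Insert 4: 4 bumps 6 from row 1; 6 bumps 7 from row 2; 7 bumps 8 from row 3; 8 starts row 4. P = [[1, 3, 4], [2, 5, 6], [7], [8]].

So P = [[1, 3, 4], [2, 5, 6], [7], [8]], Q = [[1, 2, 5], [3, 4, 7], [6], [8]].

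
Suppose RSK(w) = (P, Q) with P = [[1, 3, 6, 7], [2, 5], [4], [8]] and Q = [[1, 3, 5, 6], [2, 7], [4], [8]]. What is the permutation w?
8 4 5 2 6 7 3 1

Reverse the RSK construction: for i from n down to 1, find the cell of Q containing i, remove the entry at that cell from P, and reverse-bump it up through P; the value ejected from row 1 is w(i).

Step i=8: Q has 8 at row 4, column 1; remove 8 from row 4 of P and reverse-bump: 8 enters row 3 and ejects 4; 4 enters row 2 and ejects 2; 2 enters row 1 and ejects 1. So w(8) = 1. P is now [[2, 3, 6, 7], [4, 5], [8]].
Step i=7: Q has 7 at row 2, column 2; remove 5 from row 2 of P and reverse-bump: 5 enters row 1 and ejects 3. So w(7) = 3. P is now [[2, 5, 6, 7], [4], [8]].
Step i=6: Q has 6 at row 1, column 4; remove that cell from P, ejecting 7. So w(6) = 7. P is now [[2, 5, 6], [4], [8]].
Step i=5: Q has 5 at row 1, column 3; remove that cell from P, ejecting 6. So w(5) = 6. P is now [[2, 5], [4], [8]].
Step i=4: Q has 4 at row 3, column 1; remove 8 from row 3 of P and reverse-bump: 8 enters row 2 and ejects 4; 4 enters row 1 and ejects 2. So w(4) = 2. P is now [[4, 5], [8]].
Step i=3: Q has 3 at row 1, column 2; remove that cell from P, ejecting 5. So w(3) = 5. P is now [[4], [8]].
Step i=2: Q has 2 at row 2, column 1; remove 8 from row 2 of P and reverse-bump: 8 enters row 1 and ejects 4. So w(2) = 4. P is now [[8]].
Step i=1: Q has 1 at row 1, column 1; remove that cell from P, ejecting 8. So w(1) = 8. P is now [].

So w = 8 4 5 2 6 7 3 1.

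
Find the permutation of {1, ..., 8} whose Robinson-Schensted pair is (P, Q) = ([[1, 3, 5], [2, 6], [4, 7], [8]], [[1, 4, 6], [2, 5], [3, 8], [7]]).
Reverse the RSK construction: for i from n down to 1, find the cell of Q containing i, remove the entry at that cell from P, and reverse-bump it up through P; the value ejected from row 1 is w(i).

Step i=8: Q has 8 at row 3, column 2; remove 7 from row 3 of P and reverse-bump: 7 enters row 2 and ejects 6; 6 enters row 1 and ejects 5. So w(8) = 5. P is now [[1, 3, 6], [2, 7], [4], [8]].
Step i=7: Q has 7 at row 4, column 1; remove 8 from row 4 of P and reverse-bump: 8 enters row 3 and ejects 4; 4 enters row 2 and ejects 2; 2 enters row 1 and ejects 1. So w(7) = 1. P is now [[2, 3, 6], [4, 7], [8]].
Step i=6: Q has 6 at row 1, column 3; remove that cell from P, ejecting 6. So w(6) = 6. P is now [[2, 3], [4, 7], [8]].
Step i=5: Q has 5 at row 2, column 2; remove 7 from row 2 of P and reverse-bump: 7 enters row 1 and ejects 3. So w(5) = 3. P is now [[2, 7], [4], [8]].
Step i=4: Q has 4 at row 1, column 2; remove that cell from P, ejecting 7. So w(4) = 7. P is now [[2], [4], [8]].
Step i=3: Q has 3 at row 3, column 1; remove 8 from row 3 of P and reverse-bump: 8 enters row 2 and ejects 4; 4 enters row 1 and ejects 2. So w(3) = 2. P is now [[4], [8]].
Step i=2: Q has 2 at row 2, column 1; remove 8 from row 2 of P and reverse-bump: 8 enters row 1 and ejects 4. So w(2) = 4. P is now [[8]].
Step i=1: Q has 1 at row 1, column 1; remove that cell from P, ejecting 8. So w(1) = 8. P is now [].

So w = 8 4 2 7 3 6 1 5.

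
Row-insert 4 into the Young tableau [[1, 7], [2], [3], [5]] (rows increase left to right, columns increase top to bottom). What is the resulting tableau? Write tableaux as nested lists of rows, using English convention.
[[1, 4], [2, 7], [3], [5]]

In row 1, 4 replaces 7 (the leftmost entry greater than 4); 7 is bumped to row 2. 7 is appended to row 2. The new tableau is [[1, 4], [2, 7], [3], [5]].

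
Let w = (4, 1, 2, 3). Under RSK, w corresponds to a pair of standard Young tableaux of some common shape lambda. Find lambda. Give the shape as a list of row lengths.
RSK row insertion gives P = [[1, 2, 3], [4]], which has shape [3, 1].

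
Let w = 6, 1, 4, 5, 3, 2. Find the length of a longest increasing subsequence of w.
3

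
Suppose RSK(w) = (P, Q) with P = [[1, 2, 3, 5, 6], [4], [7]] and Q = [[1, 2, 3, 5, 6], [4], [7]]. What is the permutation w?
1 2 7 4 5 6 3

Reverse the RSK construction: for i from n down to 1, find the cell of Q containing i, remove the entry at that cell from P, and reverse-bump it up through P; the value ejected from row 1 is w(i).

Step i=7: Q has 7 at row 3, column 1; remove 7 from row 3 of P and reverse-bump: 7 enters row 2 and ejects 4; 4 enters row 1 and ejects 3. So w(7) = 3. P is now [[1, 2, 4, 5, 6], [7]].
Step i=6: Q has 6 at row 1, column 5; remove that cell from P, ejecting 6. So w(6) = 6. P is now [[1, 2, 4, 5], [7]].
Step i=5: Q has 5 at row 1, column 4; remove that cell from P, ejecting 5. So w(5) = 5. P is now [[1, 2, 4], [7]].
Step i=4: Q has 4 at row 2, column 1; remove 7 from row 2 of P and reverse-bump: 7 enters row 1 and ejects 4. So w(4) = 4. P is now [[1, 2, 7]].
Step i=3: Q has 3 at row 1, column 3; remove that cell from P, ejecting 7. So w(3) = 7. P is now [[1, 2]].
Step i=2: Q has 2 at row 1, column 2; remove that cell from P, ejecting 2. So w(2) = 2. P is now [[1]].
Step i=1: Q has 1 at row 1, column 1; remove that cell from P, ejecting 1. So w(1) = 1. P is now [].

So w = 1 2 7 4 5 6 3.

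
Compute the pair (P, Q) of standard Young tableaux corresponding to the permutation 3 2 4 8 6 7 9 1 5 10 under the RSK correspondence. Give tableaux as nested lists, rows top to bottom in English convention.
P = [[1, 4, 5, 7, 9, 10], [2, 6], [3, 8]], Q = [[1, 3, 4, 6, 7, 10], [2, 5], [8, 9]]

Insert each entry of the permutation into P by Schensted row insertion, recording in Q the position of each new cell.

After inserting 3: P = [[3]].
After inserting 2: P = [[2], [3]].
After inserting 4: P = [[2, 4], [3]].
After inserting 8: P = [[2, 4, 8], [3]].
After inserting 6: P = [[2, 4, 6], [3, 8]].
After inserting 7: P = [[2, 4, 6, 7], [3, 8]].
After inserting 9: P = [[2, 4, 6, 7, 9], [3, 8]].
After inserting 1: P = [[1, 4, 6, 7, 9], [2, 8], [3]].
After inserting 5: P = [[1, 4, 5, 7, 9], [2, 6], [3, 8]].
After inserting 10: P = [[1, 4, 5, 7, 9, 10], [2, 6], [3, 8]].

So P = [[1, 4, 5, 7, 9, 10], [2, 6], [3, 8]], Q = [[1, 3, 4, 6, 7, 10], [2, 5], [8, 9]].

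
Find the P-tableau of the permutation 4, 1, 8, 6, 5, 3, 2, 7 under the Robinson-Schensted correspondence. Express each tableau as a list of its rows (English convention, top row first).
P = [[1, 2, 7], [3, 5], [4], [6], [8]]

After inserting 4: P = [[4]].
After inserting 1: P = [[1], [4]].
After inserting 8: P = [[1, 8], [4]].
After inserting 6: P = [[1, 6], [4, 8]].
After inserting 5: P = [[1, 5], [4, 6], [8]].
After inserting 3: P = [[1, 3], [4, 5], [6], [8]].
After inserting 2: P = [[1, 2], [3, 5], [4], [6], [8]].
After inserting 7: P = [[1, 2, 7], [3, 5], [4], [6], [8]].

So P = [[1, 2, 7], [3, 5], [4], [6], [8]].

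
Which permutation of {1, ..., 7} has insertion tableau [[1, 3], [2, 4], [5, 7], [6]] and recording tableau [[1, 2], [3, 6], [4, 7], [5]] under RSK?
Reverse the RSK construction: for i from n down to 1, find the cell of Q containing i, remove the entry at that cell from P, and reverse-bump it up through P; the value ejected from row 1 is w(i).

Step i=7: Q has 7 at row 3, column 2; remove 7 from row 3 of P and reverse-bump: 7 enters row 2 and ejects 4; 4 enters row 1 and ejects 3. So w(7) = 3. P is now [[1, 4], [2, 7], [5], [6]].
Step i=6: Q has 6 at row 2, column 2; remove 7 from row 2 of P and reverse-bump: 7 enters row 1 and ejects 4. So w(6) = 4. P is now [[1, 7], [2], [5], [6]].
Step i=5: Q has 5 at row 4, column 1; remove 6 from row 4 of P and reverse-bump: 6 enters row 3 and ejects 5; 5 enters row 2 and ejects 2; 2 enters row 1 and ejects 1. So w(5) = 1. P is now [[2, 7], [5], [6]].
Step i=4: Q has 4 at row 3, column 1; remove 6 from row 3 of P and reverse-bump: 6 enters row 2 and ejects 5; 5 enters row 1 and ejects 2. So w(4) = 2. P is now [[5, 7], [6]].
Step i=3: Q has 3 at row 2, column 1; remove 6 from row 2 of P and reverse-bump: 6 enters row 1 and ejects 5. So w(3) = 5. P is now [[6, 7]].
Step i=2: Q has 2 at row 1, column 2; remove that cell from P, ejecting 7. So w(2) = 7. P is now [[6]].
Step i=1: Q has 1 at row 1, column 1; remove that cell from P, ejecting 6. So w(1) = 6. P is now [].

So w = 6 7 5 2 1 4 3.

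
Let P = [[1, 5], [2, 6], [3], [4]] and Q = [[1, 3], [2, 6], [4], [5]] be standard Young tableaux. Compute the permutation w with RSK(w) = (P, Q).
Reverse the RSK construction: for i from n down to 1, find the cell of Q containing i, remove the entry at that cell from P, and reverse-bump it up through P; the value ejected from row 1 is w(i).

Step i=6: Q has 6 at row 2, column 2; remove 6 from row 2 of P and reverse-bump: 6 enters row 1 and ejects 5. So w(6) = 5. P is now [[1, 6], [2], [3], [4]].
Step i=5: Q has 5 at row 4, column 1; remove 4 from row 4 of P and reverse-bump: 4 enters row 3 and ejects 3; 3 enters row 2 and ejects 2; 2 enters row 1 and ejects 1. So w(5) = 1. P is now [[2, 6], [3], [4]].
Step i=4: Q has 4 at row 3, column 1; remove 4 from row 3 of P and reverse-bump: 4 enters row 2 and ejects 3; 3 enters row 1 and ejects 2. So w(4) = 2. P is now [[3, 6], [4]].
Step i=3: Q has 3 at row 1, column 2; remove that cell from P, ejecting 6. So w(3) = 6. P is now [[3], [4]].
Step i=2: Q has 2 at row 2, column 1; remove 4 from row 2 of P and reverse-bump: 4 enters row 1 and ejects 3. So w(2) = 3. P is now [[4]].
Step i=1: Q has 1 at row 1, column 1; remove that cell from P, ejecting 4. So w(1) = 4. P is now [].

So w = 4 3 6 2 1 5.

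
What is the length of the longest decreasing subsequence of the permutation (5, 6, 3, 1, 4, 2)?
3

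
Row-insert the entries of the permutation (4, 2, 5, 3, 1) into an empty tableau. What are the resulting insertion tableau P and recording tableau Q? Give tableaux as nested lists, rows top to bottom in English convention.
Insert each entry of the permutation into P by Schensted row insertion, recording in Q the position of each new cell.

Insert 4: appended to row 1. P = [[4]].
Insert 2: 2 bumps 4 from row 1; 4 starts row 2. P = [[2], [4]].
Insert 5: appended to row 1. P = [[2, 5], [4]].
Insert 3: 3 bumps 5 from row 1; 5 appends to row 2. P = [[2, 3], [4, 5]].
Insert 1: 1 bumps 2 from row 1; 2 bumps 4 from row 2; 4 starts row 3. P = [[1, 3], [2, 5], [4]].

So P = [[1, 3], [2, 5], [4]], Q = [[1, 3], [2, 4], [5]].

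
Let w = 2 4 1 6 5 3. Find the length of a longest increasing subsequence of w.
3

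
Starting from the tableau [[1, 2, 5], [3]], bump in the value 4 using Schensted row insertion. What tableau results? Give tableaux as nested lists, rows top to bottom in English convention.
In row 1, 4 replaces 5 (the leftmost entry greater than 4); 5 is bumped to row 2. 5 is appended to row 2. The new tableau is [[1, 2, 4], [3, 5]].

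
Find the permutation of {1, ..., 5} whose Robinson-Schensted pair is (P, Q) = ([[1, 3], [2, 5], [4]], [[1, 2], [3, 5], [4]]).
Reverse RSK: for i = n, n-1, ..., 1, locate i in Q, remove the corresponding corner cell from P, and reverse-bump its entry up through P; the value ejected from row 1 is w(i).

So w = 4 5 2 1 3.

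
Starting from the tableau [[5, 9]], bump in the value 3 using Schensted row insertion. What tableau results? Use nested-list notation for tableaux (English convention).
[[3, 9], [5]]

In row 1, 3 replaces 5 (the leftmost entry greater than 3); 5 is bumped to row 2. 5 starts a new row 2. The new tableau is [[3, 9], [5]].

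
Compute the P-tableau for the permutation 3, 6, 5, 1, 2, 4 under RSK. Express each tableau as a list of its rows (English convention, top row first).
After inserting 3: P = [[3]].
After inserting 6: P = [[3, 6]].
After inserting 5: P = [[3, 5], [6]].
After inserting 1: P = [[1, 5], [3], [6]].
After inserting 2: P = [[1, 2], [3, 5], [6]].
After inserting 4: P = [[1, 2, 4], [3, 5], [6]].

So P = [[1, 2, 4], [3, 5], [6]].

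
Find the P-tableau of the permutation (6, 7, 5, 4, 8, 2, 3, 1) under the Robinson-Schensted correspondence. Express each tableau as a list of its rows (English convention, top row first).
P = [[1, 3, 8], [2, 7], [4], [5], [6]]

Insert 6: appended to row 1. P = [[6]].
Insert 7: appended to row 1. P = [[6, 7]].
Insert 5: 5 bumps 6 from row 1; 6 starts row 2. P = [[5, 7], [6]].
Insert 4: 4 bumps 5 from row 1; 5 bumps 6 from row 2; 6 starts row 3. P = [[4, 7], [5], [6]].
Insert 8: appended to row 1. P = [[4, 7, 8], [5], [6]].
Insert 2: 2 bumps 4 from row 1; 4 bumps 5 from row 2; 5 bumps 6 from row 3; 6 starts row 4. P = [[2, 7, 8], [4], [5], [6]].
Insert 3: 3 bumps 7 from row 1; 7 appends to row 2. P = [[2, 3, 8], [4, 7], [5], [6]].
Insert 1: 1 bumps 2 from row 1; 2 bumps 4 from row 2; 4 bumps 5 from row 3; 5 bumps 6 from row 4; 6 starts row 5. P = [[1, 3, 8], [2, 7], [4], [5], [6]].

So P = [[1, 3, 8], [2, 7], [4], [5], [6]].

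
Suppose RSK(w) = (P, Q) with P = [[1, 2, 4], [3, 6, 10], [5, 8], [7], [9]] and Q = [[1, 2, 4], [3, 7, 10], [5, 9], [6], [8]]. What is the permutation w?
Reverse RSK: for i = n, n-1, ..., 1, locate i in Q, remove the corresponding corner cell from P, and reverse-bump its entry up through P; the value ejected from row 1 is w(i).

So w = 7 9 8 10 5 3 6 1 2 4.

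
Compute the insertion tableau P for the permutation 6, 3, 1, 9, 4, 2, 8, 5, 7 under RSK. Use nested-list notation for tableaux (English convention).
After inserting 6: P = [[6]].
After inserting 3: P = [[3], [6]].
After inserting 1: P = [[1], [3], [6]].
After inserting 9: P = [[1, 9], [3], [6]].
After inserting 4: P = [[1, 4], [3, 9], [6]].
After inserting 2: P = [[1, 2], [3, 4], [6, 9]].
After inserting 8: P = [[1, 2, 8], [3, 4], [6, 9]].
After inserting 5: P = [[1, 2, 5], [3, 4, 8], [6, 9]].
After inserting 7: P = [[1, 2, 5, 7], [3, 4, 8], [6, 9]].

So P = [[1, 2, 5, 7], [3, 4, 8], [6, 9]].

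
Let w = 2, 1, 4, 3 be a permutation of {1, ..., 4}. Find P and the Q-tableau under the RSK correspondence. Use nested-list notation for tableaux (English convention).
P = [[1, 3], [2, 4]], Q = [[1, 3], [2, 4]]

Insert each entry of the permutation into P by Schensted row insertion, recording in Q the position of each new cell.

After inserting 2: P = [[2]].
After inserting 1: P = [[1], [2]].
After inserting 4: P = [[1, 4], [2]].
After inserting 3: P = [[1, 3], [2, 4]].

So P = [[1, 3], [2, 4]], Q = [[1, 3], [2, 4]].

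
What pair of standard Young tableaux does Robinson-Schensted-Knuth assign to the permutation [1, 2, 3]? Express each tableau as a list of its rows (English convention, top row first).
Insert each entry of the permutation into P by Schensted row insertion, recording in Q the position of each new cell.

After inserting 1: P = [[1]].
After inserting 2: P = [[1, 2]].
After inserting 3: P = [[1, 2, 3]].

So P = [[1, 2, 3]], Q = [[1, 2, 3]].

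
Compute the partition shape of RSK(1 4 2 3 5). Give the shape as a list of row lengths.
[4, 1]

Row-insert each entry into an empty tableau.

After inserting 1: P = [[1]].
After inserting 4: P = [[1, 4]].
After inserting 2: P = [[1, 2], [4]].
After inserting 3: P = [[1, 2, 3], [4]].
After inserting 5: P = [[1, 2, 3, 5], [4]].

The final insertion tableau P = [[1, 2, 3, 5], [4]] has shape [4, 1].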